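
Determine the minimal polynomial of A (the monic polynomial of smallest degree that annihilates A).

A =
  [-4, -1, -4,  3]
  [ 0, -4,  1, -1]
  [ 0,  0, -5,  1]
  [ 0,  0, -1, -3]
x^2 + 8*x + 16

The characteristic polynomial is χ_A(x) = (x + 4)^4, so the eigenvalues are known. The minimal polynomial is
  m_A(x) = Π_λ (x − λ)^{k_λ}
where k_λ is the size of the *largest* Jordan block for λ (equivalently, the smallest k with (A − λI)^k v = 0 for every generalised eigenvector v of λ).

  λ = -4: largest Jordan block has size 2, contributing (x + 4)^2

So m_A(x) = (x + 4)^2 = x^2 + 8*x + 16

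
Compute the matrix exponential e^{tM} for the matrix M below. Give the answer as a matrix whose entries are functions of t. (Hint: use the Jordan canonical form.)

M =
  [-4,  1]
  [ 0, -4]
e^{tM} =
  [exp(-4*t), t*exp(-4*t)]
  [0, exp(-4*t)]

Strategy: write M = P · J · P⁻¹ where J is a Jordan canonical form, so e^{tM} = P · e^{tJ} · P⁻¹, and e^{tJ} can be computed block-by-block.

M has Jordan form
J =
  [-4,  1]
  [ 0, -4]
(up to reordering of blocks).

Per-block formulas:
  For a 2×2 Jordan block J_2(-4): exp(t · J_2(-4)) = e^(-4t)·(I + t·N), where N is the 2×2 nilpotent shift.

After assembling e^{tJ} and conjugating by P, we get:

e^{tM} =
  [exp(-4*t), t*exp(-4*t)]
  [0, exp(-4*t)]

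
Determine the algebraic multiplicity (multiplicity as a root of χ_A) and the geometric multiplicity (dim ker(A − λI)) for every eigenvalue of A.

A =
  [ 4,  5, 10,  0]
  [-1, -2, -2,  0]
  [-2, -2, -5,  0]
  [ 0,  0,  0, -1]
λ = -1: alg = 4, geom = 3

Step 1 — factor the characteristic polynomial to read off the algebraic multiplicities:
  χ_A(x) = (x + 1)^4

Step 2 — compute geometric multiplicities via the rank-nullity identity g(λ) = n − rank(A − λI):
  rank(A − (-1)·I) = 1, so dim ker(A − (-1)·I) = n − 1 = 3

Summary:
  λ = -1: algebraic multiplicity = 4, geometric multiplicity = 3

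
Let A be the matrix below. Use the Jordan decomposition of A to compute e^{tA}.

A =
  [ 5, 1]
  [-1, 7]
e^{tA} =
  [-t*exp(6*t) + exp(6*t), t*exp(6*t)]
  [-t*exp(6*t), t*exp(6*t) + exp(6*t)]

Strategy: write A = P · J · P⁻¹ where J is a Jordan canonical form, so e^{tA} = P · e^{tJ} · P⁻¹, and e^{tJ} can be computed block-by-block.

A has Jordan form
J =
  [6, 1]
  [0, 6]
(up to reordering of blocks).

Per-block formulas:
  For a 2×2 Jordan block J_2(6): exp(t · J_2(6)) = e^(6t)·(I + t·N), where N is the 2×2 nilpotent shift.

After assembling e^{tJ} and conjugating by P, we get:

e^{tA} =
  [-t*exp(6*t) + exp(6*t), t*exp(6*t)]
  [-t*exp(6*t), t*exp(6*t) + exp(6*t)]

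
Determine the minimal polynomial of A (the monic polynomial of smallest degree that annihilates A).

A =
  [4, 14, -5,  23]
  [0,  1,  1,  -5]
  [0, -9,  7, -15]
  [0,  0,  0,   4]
x^3 - 12*x^2 + 48*x - 64

The characteristic polynomial is χ_A(x) = (x - 4)^4, so the eigenvalues are known. The minimal polynomial is
  m_A(x) = Π_λ (x − λ)^{k_λ}
where k_λ is the size of the *largest* Jordan block for λ (equivalently, the smallest k with (A − λI)^k v = 0 for every generalised eigenvector v of λ).

  λ = 4: largest Jordan block has size 3, contributing (x − 4)^3

So m_A(x) = (x - 4)^3 = x^3 - 12*x^2 + 48*x - 64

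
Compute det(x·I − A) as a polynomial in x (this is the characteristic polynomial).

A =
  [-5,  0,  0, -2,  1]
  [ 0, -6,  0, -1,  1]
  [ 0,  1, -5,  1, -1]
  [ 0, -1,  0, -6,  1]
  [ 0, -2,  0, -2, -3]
x^5 + 25*x^4 + 250*x^3 + 1250*x^2 + 3125*x + 3125

Expanding det(x·I − A) (e.g. by cofactor expansion or by noting that A is similar to its Jordan form J, which has the same characteristic polynomial as A) gives
  χ_A(x) = x^5 + 25*x^4 + 250*x^3 + 1250*x^2 + 3125*x + 3125
which factors as (x + 5)^5. The eigenvalues (with algebraic multiplicities) are λ = -5 with multiplicity 5.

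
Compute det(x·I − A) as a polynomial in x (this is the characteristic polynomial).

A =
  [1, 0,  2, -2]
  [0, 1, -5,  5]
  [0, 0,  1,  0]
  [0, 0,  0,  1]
x^4 - 4*x^3 + 6*x^2 - 4*x + 1

Expanding det(x·I − A) (e.g. by cofactor expansion or by noting that A is similar to its Jordan form J, which has the same characteristic polynomial as A) gives
  χ_A(x) = x^4 - 4*x^3 + 6*x^2 - 4*x + 1
which factors as (x - 1)^4. The eigenvalues (with algebraic multiplicities) are λ = 1 with multiplicity 4.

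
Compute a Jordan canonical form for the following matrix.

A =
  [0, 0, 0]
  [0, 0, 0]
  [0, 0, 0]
J_1(0) ⊕ J_1(0) ⊕ J_1(0)

The characteristic polynomial is
  det(x·I − A) = x^3

Eigenvalues and multiplicities (the geometric multiplicity of λ is n − rank(A − λI), which equals the number of Jordan blocks for λ):
  λ = 0: algebraic multiplicity = 3, geometric multiplicity = 3

Determining the block sizes for each eigenvalue:
  λ = 0: gm = am = 3, so every block has size 1 → block sizes [1, 1, 1]

Assembling the blocks gives a Jordan form
J =
  [0, 0, 0]
  [0, 0, 0]
  [0, 0, 0]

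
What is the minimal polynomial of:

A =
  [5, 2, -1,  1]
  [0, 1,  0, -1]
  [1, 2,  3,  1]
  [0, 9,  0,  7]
x^3 - 12*x^2 + 48*x - 64

The characteristic polynomial is χ_A(x) = (x - 4)^4, so the eigenvalues are known. The minimal polynomial is
  m_A(x) = Π_λ (x − λ)^{k_λ}
where k_λ is the size of the *largest* Jordan block for λ (equivalently, the smallest k with (A − λI)^k v = 0 for every generalised eigenvector v of λ).

  λ = 4: largest Jordan block has size 3, contributing (x − 4)^3

So m_A(x) = (x - 4)^3 = x^3 - 12*x^2 + 48*x - 64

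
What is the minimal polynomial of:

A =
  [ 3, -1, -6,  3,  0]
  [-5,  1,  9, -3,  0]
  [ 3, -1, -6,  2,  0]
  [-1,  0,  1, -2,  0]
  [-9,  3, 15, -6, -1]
x^2 + 2*x + 1

The characteristic polynomial is χ_A(x) = (x + 1)^5, so the eigenvalues are known. The minimal polynomial is
  m_A(x) = Π_λ (x − λ)^{k_λ}
where k_λ is the size of the *largest* Jordan block for λ (equivalently, the smallest k with (A − λI)^k v = 0 for every generalised eigenvector v of λ).

  λ = -1: largest Jordan block has size 2, contributing (x + 1)^2

So m_A(x) = (x + 1)^2 = x^2 + 2*x + 1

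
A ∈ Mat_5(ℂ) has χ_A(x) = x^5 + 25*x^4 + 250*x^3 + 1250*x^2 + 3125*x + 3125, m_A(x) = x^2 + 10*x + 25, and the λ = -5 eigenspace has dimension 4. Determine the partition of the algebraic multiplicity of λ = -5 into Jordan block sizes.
Block sizes for λ = -5: [2, 1, 1, 1]

Step 1 — from the characteristic polynomial, algebraic multiplicity of λ = -5 is 5. From dim ker(A − (-5)·I) = 4, there are exactly 4 Jordan blocks for λ = -5.
Step 2 — from the minimal polynomial, the factor (x + 5)^2 tells us the largest block for λ = -5 has size 2.
Step 3 — with total size 5, 4 blocks, and largest block 2, the block sizes (in nonincreasing order) are [2, 1, 1, 1].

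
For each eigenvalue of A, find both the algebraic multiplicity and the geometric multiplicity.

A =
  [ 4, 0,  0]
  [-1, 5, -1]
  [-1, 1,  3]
λ = 4: alg = 3, geom = 2

Step 1 — factor the characteristic polynomial to read off the algebraic multiplicities:
  χ_A(x) = (x - 4)^3

Step 2 — compute geometric multiplicities via the rank-nullity identity g(λ) = n − rank(A − λI):
  rank(A − (4)·I) = 1, so dim ker(A − (4)·I) = n − 1 = 2

Summary:
  λ = 4: algebraic multiplicity = 3, geometric multiplicity = 2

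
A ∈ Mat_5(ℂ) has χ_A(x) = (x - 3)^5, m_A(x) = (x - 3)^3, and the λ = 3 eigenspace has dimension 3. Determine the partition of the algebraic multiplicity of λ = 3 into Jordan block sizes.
Block sizes for λ = 3: [3, 1, 1]

Step 1 — from the characteristic polynomial, algebraic multiplicity of λ = 3 is 5. From dim ker(A − (3)·I) = 3, there are exactly 3 Jordan blocks for λ = 3.
Step 2 — from the minimal polynomial, the factor (x − 3)^3 tells us the largest block for λ = 3 has size 3.
Step 3 — with total size 5, 3 blocks, and largest block 3, the block sizes (in nonincreasing order) are [3, 1, 1].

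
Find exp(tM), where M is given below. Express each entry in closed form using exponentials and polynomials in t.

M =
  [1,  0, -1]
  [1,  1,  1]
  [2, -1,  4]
e^{tM} =
  [-t^2*exp(2*t)/2 - t*exp(2*t) + exp(2*t), t^2*exp(2*t)/2, -t^2*exp(2*t)/2 - t*exp(2*t)]
  [t*exp(2*t), -t*exp(2*t) + exp(2*t), t*exp(2*t)]
  [t^2*exp(2*t)/2 + 2*t*exp(2*t), -t^2*exp(2*t)/2 - t*exp(2*t), t^2*exp(2*t)/2 + 2*t*exp(2*t) + exp(2*t)]

Strategy: write M = P · J · P⁻¹ where J is a Jordan canonical form, so e^{tM} = P · e^{tJ} · P⁻¹, and e^{tJ} can be computed block-by-block.

M has Jordan form
J =
  [2, 1, 0]
  [0, 2, 1]
  [0, 0, 2]
(up to reordering of blocks).

Per-block formulas:
  For a 3×3 Jordan block J_3(2): exp(t · J_3(2)) = e^(2t)·(I + t·N + (t^2/2)·N^2), where N is the 3×3 nilpotent shift.

After assembling e^{tJ} and conjugating by P, we get:

e^{tM} =
  [-t^2*exp(2*t)/2 - t*exp(2*t) + exp(2*t), t^2*exp(2*t)/2, -t^2*exp(2*t)/2 - t*exp(2*t)]
  [t*exp(2*t), -t*exp(2*t) + exp(2*t), t*exp(2*t)]
  [t^2*exp(2*t)/2 + 2*t*exp(2*t), -t^2*exp(2*t)/2 - t*exp(2*t), t^2*exp(2*t)/2 + 2*t*exp(2*t) + exp(2*t)]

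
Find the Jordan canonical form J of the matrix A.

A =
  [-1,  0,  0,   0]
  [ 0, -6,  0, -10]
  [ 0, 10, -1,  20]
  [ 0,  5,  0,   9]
J_1(-1) ⊕ J_1(-1) ⊕ J_1(-1) ⊕ J_1(4)

The characteristic polynomial is
  det(x·I − A) = x^4 - x^3 - 9*x^2 - 11*x - 4 = (x - 4)*(x + 1)^3

Eigenvalues and multiplicities (the geometric multiplicity of λ is n − rank(A − λI), which equals the number of Jordan blocks for λ):
  λ = -1: algebraic multiplicity = 3, geometric multiplicity = 3
  λ = 4: algebraic multiplicity = 1, geometric multiplicity = 1

Determining the block sizes for each eigenvalue:
  λ = -1: gm = am = 3, so every block has size 1 → block sizes [1, 1, 1]
  λ = 4: one block (gm = 1), so the single block has size am = 1 → block sizes [1]

Assembling the blocks gives a Jordan form
J =
  [-1,  0,  0, 0]
  [ 0, -1,  0, 0]
  [ 0,  0, -1, 0]
  [ 0,  0,  0, 4]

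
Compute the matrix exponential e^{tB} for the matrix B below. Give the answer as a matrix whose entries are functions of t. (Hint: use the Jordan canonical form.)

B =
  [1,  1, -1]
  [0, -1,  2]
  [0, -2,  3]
e^{tB} =
  [exp(t), t*exp(t), -t*exp(t)]
  [0, -2*t*exp(t) + exp(t), 2*t*exp(t)]
  [0, -2*t*exp(t), 2*t*exp(t) + exp(t)]

Strategy: write B = P · J · P⁻¹ where J is a Jordan canonical form, so e^{tB} = P · e^{tJ} · P⁻¹, and e^{tJ} can be computed block-by-block.

B has Jordan form
J =
  [1, 1, 0]
  [0, 1, 0]
  [0, 0, 1]
(up to reordering of blocks).

Per-block formulas:
  For a 1×1 block at λ = 1: exp(t · [1]) = [e^(1t)].
  For a 2×2 Jordan block J_2(1): exp(t · J_2(1)) = e^(1t)·(I + t·N), where N is the 2×2 nilpotent shift.

After assembling e^{tJ} and conjugating by P, we get:

e^{tB} =
  [exp(t), t*exp(t), -t*exp(t)]
  [0, -2*t*exp(t) + exp(t), 2*t*exp(t)]
  [0, -2*t*exp(t), 2*t*exp(t) + exp(t)]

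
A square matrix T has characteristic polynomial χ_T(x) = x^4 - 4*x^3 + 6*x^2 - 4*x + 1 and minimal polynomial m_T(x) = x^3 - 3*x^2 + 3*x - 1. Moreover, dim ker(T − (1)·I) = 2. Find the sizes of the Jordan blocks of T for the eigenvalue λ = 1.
Block sizes for λ = 1: [3, 1]

Step 1 — from the characteristic polynomial, algebraic multiplicity of λ = 1 is 4. From dim ker(T − (1)·I) = 2, there are exactly 2 Jordan blocks for λ = 1.
Step 2 — from the minimal polynomial, the factor (x − 1)^3 tells us the largest block for λ = 1 has size 3.
Step 3 — with total size 4, 2 blocks, and largest block 3, the block sizes (in nonincreasing order) are [3, 1].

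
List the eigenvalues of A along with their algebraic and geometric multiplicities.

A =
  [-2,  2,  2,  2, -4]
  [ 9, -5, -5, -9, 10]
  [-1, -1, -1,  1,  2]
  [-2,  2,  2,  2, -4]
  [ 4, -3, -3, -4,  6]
λ = 0: alg = 5, geom = 3

Step 1 — factor the characteristic polynomial to read off the algebraic multiplicities:
  χ_A(x) = x^5

Step 2 — compute geometric multiplicities via the rank-nullity identity g(λ) = n − rank(A − λI):
  rank(A − (0)·I) = 2, so dim ker(A − (0)·I) = n − 2 = 3

Summary:
  λ = 0: algebraic multiplicity = 5, geometric multiplicity = 3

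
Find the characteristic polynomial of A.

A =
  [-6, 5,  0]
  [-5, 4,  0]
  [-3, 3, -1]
x^3 + 3*x^2 + 3*x + 1

Expanding det(x·I − A) (e.g. by cofactor expansion or by noting that A is similar to its Jordan form J, which has the same characteristic polynomial as A) gives
  χ_A(x) = x^3 + 3*x^2 + 3*x + 1
which factors as (x + 1)^3. The eigenvalues (with algebraic multiplicities) are λ = -1 with multiplicity 3.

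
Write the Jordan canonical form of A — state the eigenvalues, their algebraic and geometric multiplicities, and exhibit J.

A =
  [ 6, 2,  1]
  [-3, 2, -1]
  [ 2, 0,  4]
J_3(4)

The characteristic polynomial is
  det(x·I − A) = x^3 - 12*x^2 + 48*x - 64 = (x - 4)^3

Eigenvalues and multiplicities (the geometric multiplicity of λ is n − rank(A − λI), which equals the number of Jordan blocks for λ):
  λ = 4: algebraic multiplicity = 3, geometric multiplicity = 1

Determining the block sizes for each eigenvalue:
  λ = 4: one block (gm = 1), so the single block has size am = 3 → block sizes [3]

Assembling the blocks gives a Jordan form
J =
  [4, 1, 0]
  [0, 4, 1]
  [0, 0, 4]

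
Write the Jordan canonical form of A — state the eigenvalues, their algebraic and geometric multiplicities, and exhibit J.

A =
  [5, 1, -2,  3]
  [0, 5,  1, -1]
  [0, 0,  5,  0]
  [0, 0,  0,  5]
J_3(5) ⊕ J_1(5)

The characteristic polynomial is
  det(x·I − A) = x^4 - 20*x^3 + 150*x^2 - 500*x + 625 = (x - 5)^4

Eigenvalues and multiplicities (the geometric multiplicity of λ is n − rank(A − λI), which equals the number of Jordan blocks for λ):
  λ = 5: algebraic multiplicity = 4, geometric multiplicity = 2

Determining the block sizes for each eigenvalue:
  λ = 5: with am = 4 and gm = 2, the partition is not yet determined (e.g. several partitions of 4 into 2 parts exist). Let N = A − (5)·I. Computing rank(N^1) = 2, rank(N^2) = 1, rank(N^3) = 0; the number of blocks of size ≥ j is rank(N^{j−1}) − rank(N^j), giving [2, 1, 1]. So we have 1 block(s) of size 3, 1 block(s) of size 1 → block sizes [3, 1]

Assembling the blocks gives a Jordan form
J =
  [5, 1, 0, 0]
  [0, 5, 1, 0]
  [0, 0, 5, 0]
  [0, 0, 0, 5]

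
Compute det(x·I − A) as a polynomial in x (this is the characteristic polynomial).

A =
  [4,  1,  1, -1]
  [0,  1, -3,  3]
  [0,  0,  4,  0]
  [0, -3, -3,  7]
x^4 - 16*x^3 + 96*x^2 - 256*x + 256

Expanding det(x·I − A) (e.g. by cofactor expansion or by noting that A is similar to its Jordan form J, which has the same characteristic polynomial as A) gives
  χ_A(x) = x^4 - 16*x^3 + 96*x^2 - 256*x + 256
which factors as (x - 4)^4. The eigenvalues (with algebraic multiplicities) are λ = 4 with multiplicity 4.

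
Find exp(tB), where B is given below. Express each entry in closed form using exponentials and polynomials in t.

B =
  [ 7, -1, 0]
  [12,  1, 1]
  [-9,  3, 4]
e^{tB} =
  [-3*t^2*exp(4*t)/2 + 3*t*exp(4*t) + exp(4*t), -t*exp(4*t), -t^2*exp(4*t)/2]
  [-9*t^2*exp(4*t)/2 + 12*t*exp(4*t), -3*t*exp(4*t) + exp(4*t), -3*t^2*exp(4*t)/2 + t*exp(4*t)]
  [9*t^2*exp(4*t)/2 - 9*t*exp(4*t), 3*t*exp(4*t), 3*t^2*exp(4*t)/2 + exp(4*t)]

Strategy: write B = P · J · P⁻¹ where J is a Jordan canonical form, so e^{tB} = P · e^{tJ} · P⁻¹, and e^{tJ} can be computed block-by-block.

B has Jordan form
J =
  [4, 1, 0]
  [0, 4, 1]
  [0, 0, 4]
(up to reordering of blocks).

Per-block formulas:
  For a 3×3 Jordan block J_3(4): exp(t · J_3(4)) = e^(4t)·(I + t·N + (t^2/2)·N^2), where N is the 3×3 nilpotent shift.

After assembling e^{tJ} and conjugating by P, we get:

e^{tB} =
  [-3*t^2*exp(4*t)/2 + 3*t*exp(4*t) + exp(4*t), -t*exp(4*t), -t^2*exp(4*t)/2]
  [-9*t^2*exp(4*t)/2 + 12*t*exp(4*t), -3*t*exp(4*t) + exp(4*t), -3*t^2*exp(4*t)/2 + t*exp(4*t)]
  [9*t^2*exp(4*t)/2 - 9*t*exp(4*t), 3*t*exp(4*t), 3*t^2*exp(4*t)/2 + exp(4*t)]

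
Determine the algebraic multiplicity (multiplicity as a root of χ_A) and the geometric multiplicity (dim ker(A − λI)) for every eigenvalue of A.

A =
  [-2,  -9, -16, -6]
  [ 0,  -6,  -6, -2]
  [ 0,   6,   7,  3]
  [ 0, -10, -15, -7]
λ = -2: alg = 4, geom = 2

Step 1 — factor the characteristic polynomial to read off the algebraic multiplicities:
  χ_A(x) = (x + 2)^4

Step 2 — compute geometric multiplicities via the rank-nullity identity g(λ) = n − rank(A − λI):
  rank(A − (-2)·I) = 2, so dim ker(A − (-2)·I) = n − 2 = 2

Summary:
  λ = -2: algebraic multiplicity = 4, geometric multiplicity = 2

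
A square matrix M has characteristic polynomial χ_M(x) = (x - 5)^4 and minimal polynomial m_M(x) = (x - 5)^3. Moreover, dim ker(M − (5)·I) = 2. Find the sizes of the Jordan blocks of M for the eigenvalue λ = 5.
Block sizes for λ = 5: [3, 1]

Step 1 — from the characteristic polynomial, algebraic multiplicity of λ = 5 is 4. From dim ker(M − (5)·I) = 2, there are exactly 2 Jordan blocks for λ = 5.
Step 2 — from the minimal polynomial, the factor (x − 5)^3 tells us the largest block for λ = 5 has size 3.
Step 3 — with total size 4, 2 blocks, and largest block 3, the block sizes (in nonincreasing order) are [3, 1].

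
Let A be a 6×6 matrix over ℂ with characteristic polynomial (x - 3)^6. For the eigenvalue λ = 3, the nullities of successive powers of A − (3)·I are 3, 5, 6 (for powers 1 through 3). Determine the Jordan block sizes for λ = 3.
Block sizes for λ = 3: [3, 2, 1]

From the dimensions of kernels of powers, the number of Jordan blocks of size at least j is d_j − d_{j−1} where d_j = dim ker(N^j) (with d_0 = 0). Computing the differences gives [3, 2, 1].
The number of blocks of size exactly k is (#blocks of size ≥ k) − (#blocks of size ≥ k + 1), so the partition is: 1 block(s) of size 1, 1 block(s) of size 2, 1 block(s) of size 3.
In nonincreasing order the block sizes are [3, 2, 1].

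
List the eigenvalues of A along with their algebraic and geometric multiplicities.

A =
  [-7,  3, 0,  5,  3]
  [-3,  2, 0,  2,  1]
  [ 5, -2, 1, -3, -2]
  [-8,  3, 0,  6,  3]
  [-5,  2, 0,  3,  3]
λ = 1: alg = 5, geom = 3

Step 1 — factor the characteristic polynomial to read off the algebraic multiplicities:
  χ_A(x) = (x - 1)^5

Step 2 — compute geometric multiplicities via the rank-nullity identity g(λ) = n − rank(A − λI):
  rank(A − (1)·I) = 2, so dim ker(A − (1)·I) = n − 2 = 3

Summary:
  λ = 1: algebraic multiplicity = 5, geometric multiplicity = 3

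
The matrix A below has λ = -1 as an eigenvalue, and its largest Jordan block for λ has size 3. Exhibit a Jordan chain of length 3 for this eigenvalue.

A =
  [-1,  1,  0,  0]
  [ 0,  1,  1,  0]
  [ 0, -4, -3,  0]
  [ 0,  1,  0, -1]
A Jordan chain for λ = -1 of length 3:
v_1 = (2, 0, 0, 2)ᵀ
v_2 = (1, 2, -4, 1)ᵀ
v_3 = (0, 1, 0, 0)ᵀ

Let N = A − (-1)·I. We want v_3 with N^3 v_3 = 0 but N^2 v_3 ≠ 0; then v_{j-1} := N · v_j for j = 3, …, 2.

Pick v_3 = (0, 1, 0, 0)ᵀ.
Then v_2 = N · v_3 = (1, 2, -4, 1)ᵀ.
Then v_1 = N · v_2 = (2, 0, 0, 2)ᵀ.

Sanity check: (A − (-1)·I) v_1 = (0, 0, 0, 0)ᵀ = 0. ✓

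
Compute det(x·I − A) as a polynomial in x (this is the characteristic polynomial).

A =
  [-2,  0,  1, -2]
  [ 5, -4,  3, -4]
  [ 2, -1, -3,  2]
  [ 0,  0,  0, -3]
x^4 + 12*x^3 + 54*x^2 + 108*x + 81

Expanding det(x·I − A) (e.g. by cofactor expansion or by noting that A is similar to its Jordan form J, which has the same characteristic polynomial as A) gives
  χ_A(x) = x^4 + 12*x^3 + 54*x^2 + 108*x + 81
which factors as (x + 3)^4. The eigenvalues (with algebraic multiplicities) are λ = -3 with multiplicity 4.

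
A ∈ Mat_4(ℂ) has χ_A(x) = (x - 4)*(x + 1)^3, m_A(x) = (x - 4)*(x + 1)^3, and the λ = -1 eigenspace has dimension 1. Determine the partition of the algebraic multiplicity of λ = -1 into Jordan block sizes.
Block sizes for λ = -1: [3]

Step 1 — from the characteristic polynomial, algebraic multiplicity of λ = -1 is 3. From dim ker(A − (-1)·I) = 1, there are exactly 1 Jordan blocks for λ = -1.
Step 2 — from the minimal polynomial, the factor (x + 1)^3 tells us the largest block for λ = -1 has size 3.
Step 3 — with total size 3, 1 blocks, and largest block 3, the block sizes (in nonincreasing order) are [3].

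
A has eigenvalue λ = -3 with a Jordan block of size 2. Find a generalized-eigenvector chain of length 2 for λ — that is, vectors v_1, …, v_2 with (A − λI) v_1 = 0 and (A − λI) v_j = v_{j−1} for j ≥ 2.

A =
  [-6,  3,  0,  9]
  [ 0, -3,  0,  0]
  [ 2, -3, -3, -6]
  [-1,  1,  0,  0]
A Jordan chain for λ = -3 of length 2:
v_1 = (-3, 0, 2, -1)ᵀ
v_2 = (1, 0, 0, 0)ᵀ

Let N = A − (-3)·I. We want v_2 with N^2 v_2 = 0 but N^1 v_2 ≠ 0; then v_{j-1} := N · v_j for j = 2, …, 2.

Pick v_2 = (1, 0, 0, 0)ᵀ.
Then v_1 = N · v_2 = (-3, 0, 2, -1)ᵀ.

Sanity check: (A − (-3)·I) v_1 = (0, 0, 0, 0)ᵀ = 0. ✓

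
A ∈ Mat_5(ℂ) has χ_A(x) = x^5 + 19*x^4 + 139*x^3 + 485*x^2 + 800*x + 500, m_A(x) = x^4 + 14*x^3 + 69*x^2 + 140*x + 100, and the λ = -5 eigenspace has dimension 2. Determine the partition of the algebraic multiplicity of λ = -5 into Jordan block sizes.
Block sizes for λ = -5: [2, 1]

Step 1 — from the characteristic polynomial, algebraic multiplicity of λ = -5 is 3. From dim ker(A − (-5)·I) = 2, there are exactly 2 Jordan blocks for λ = -5.
Step 2 — from the minimal polynomial, the factor (x + 5)^2 tells us the largest block for λ = -5 has size 2.
Step 3 — with total size 3, 2 blocks, and largest block 2, the block sizes (in nonincreasing order) are [2, 1].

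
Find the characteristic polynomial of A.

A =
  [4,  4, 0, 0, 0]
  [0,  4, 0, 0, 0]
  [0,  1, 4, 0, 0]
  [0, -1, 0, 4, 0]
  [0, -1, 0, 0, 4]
x^5 - 20*x^4 + 160*x^3 - 640*x^2 + 1280*x - 1024

Expanding det(x·I − A) (e.g. by cofactor expansion or by noting that A is similar to its Jordan form J, which has the same characteristic polynomial as A) gives
  χ_A(x) = x^5 - 20*x^4 + 160*x^3 - 640*x^2 + 1280*x - 1024
which factors as (x - 4)^5. The eigenvalues (with algebraic multiplicities) are λ = 4 with multiplicity 5.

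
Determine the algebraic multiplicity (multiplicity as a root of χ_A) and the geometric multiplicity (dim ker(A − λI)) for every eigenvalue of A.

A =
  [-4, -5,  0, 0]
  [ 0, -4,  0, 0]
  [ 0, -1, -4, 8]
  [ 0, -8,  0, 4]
λ = -4: alg = 3, geom = 2; λ = 4: alg = 1, geom = 1

Step 1 — factor the characteristic polynomial to read off the algebraic multiplicities:
  χ_A(x) = (x - 4)*(x + 4)^3

Step 2 — compute geometric multiplicities via the rank-nullity identity g(λ) = n − rank(A − λI):
  rank(A − (-4)·I) = 2, so dim ker(A − (-4)·I) = n − 2 = 2
  rank(A − (4)·I) = 3, so dim ker(A − (4)·I) = n − 3 = 1

Summary:
  λ = -4: algebraic multiplicity = 3, geometric multiplicity = 2
  λ = 4: algebraic multiplicity = 1, geometric multiplicity = 1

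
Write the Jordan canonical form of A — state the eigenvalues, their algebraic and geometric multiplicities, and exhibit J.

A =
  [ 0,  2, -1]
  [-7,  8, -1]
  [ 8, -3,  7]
J_3(5)

The characteristic polynomial is
  det(x·I − A) = x^3 - 15*x^2 + 75*x - 125 = (x - 5)^3

Eigenvalues and multiplicities (the geometric multiplicity of λ is n − rank(A − λI), which equals the number of Jordan blocks for λ):
  λ = 5: algebraic multiplicity = 3, geometric multiplicity = 1

Determining the block sizes for each eigenvalue:
  λ = 5: one block (gm = 1), so the single block has size am = 3 → block sizes [3]

Assembling the blocks gives a Jordan form
J =
  [5, 1, 0]
  [0, 5, 1]
  [0, 0, 5]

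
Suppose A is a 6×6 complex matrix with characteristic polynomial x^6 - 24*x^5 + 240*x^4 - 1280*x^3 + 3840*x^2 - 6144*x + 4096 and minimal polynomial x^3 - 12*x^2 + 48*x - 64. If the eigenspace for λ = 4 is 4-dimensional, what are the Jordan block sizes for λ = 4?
Block sizes for λ = 4: [3, 1, 1, 1]

Step 1 — from the characteristic polynomial, algebraic multiplicity of λ = 4 is 6. From dim ker(A − (4)·I) = 4, there are exactly 4 Jordan blocks for λ = 4.
Step 2 — from the minimal polynomial, the factor (x − 4)^3 tells us the largest block for λ = 4 has size 3.
Step 3 — with total size 6, 4 blocks, and largest block 3, the block sizes (in nonincreasing order) are [3, 1, 1, 1].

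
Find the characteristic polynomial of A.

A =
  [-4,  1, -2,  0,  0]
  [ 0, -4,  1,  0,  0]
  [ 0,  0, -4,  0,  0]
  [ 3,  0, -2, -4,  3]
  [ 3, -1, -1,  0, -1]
x^5 + 17*x^4 + 112*x^3 + 352*x^2 + 512*x + 256

Expanding det(x·I − A) (e.g. by cofactor expansion or by noting that A is similar to its Jordan form J, which has the same characteristic polynomial as A) gives
  χ_A(x) = x^5 + 17*x^4 + 112*x^3 + 352*x^2 + 512*x + 256
which factors as (x + 1)*(x + 4)^4. The eigenvalues (with algebraic multiplicities) are λ = -4 with multiplicity 4, λ = -1 with multiplicity 1.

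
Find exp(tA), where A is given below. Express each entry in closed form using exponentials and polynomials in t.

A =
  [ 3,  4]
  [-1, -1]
e^{tA} =
  [2*t*exp(t) + exp(t), 4*t*exp(t)]
  [-t*exp(t), -2*t*exp(t) + exp(t)]

Strategy: write A = P · J · P⁻¹ where J is a Jordan canonical form, so e^{tA} = P · e^{tJ} · P⁻¹, and e^{tJ} can be computed block-by-block.

A has Jordan form
J =
  [1, 1]
  [0, 1]
(up to reordering of blocks).

Per-block formulas:
  For a 2×2 Jordan block J_2(1): exp(t · J_2(1)) = e^(1t)·(I + t·N), where N is the 2×2 nilpotent shift.

After assembling e^{tJ} and conjugating by P, we get:

e^{tA} =
  [2*t*exp(t) + exp(t), 4*t*exp(t)]
  [-t*exp(t), -2*t*exp(t) + exp(t)]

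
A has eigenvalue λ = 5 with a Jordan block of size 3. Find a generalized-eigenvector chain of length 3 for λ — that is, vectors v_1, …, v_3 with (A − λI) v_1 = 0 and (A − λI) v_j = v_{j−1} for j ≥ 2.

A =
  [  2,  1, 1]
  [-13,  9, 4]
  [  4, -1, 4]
A Jordan chain for λ = 5 of length 3:
v_1 = (0, 3, -3)ᵀ
v_2 = (-3, -13, 4)ᵀ
v_3 = (1, 0, 0)ᵀ

Let N = A − (5)·I. We want v_3 with N^3 v_3 = 0 but N^2 v_3 ≠ 0; then v_{j-1} := N · v_j for j = 3, …, 2.

Pick v_3 = (1, 0, 0)ᵀ.
Then v_2 = N · v_3 = (-3, -13, 4)ᵀ.
Then v_1 = N · v_2 = (0, 3, -3)ᵀ.

Sanity check: (A − (5)·I) v_1 = (0, 0, 0)ᵀ = 0. ✓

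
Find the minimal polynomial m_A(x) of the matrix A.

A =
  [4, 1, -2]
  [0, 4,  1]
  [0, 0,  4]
x^3 - 12*x^2 + 48*x - 64

The characteristic polynomial is χ_A(x) = (x - 4)^3, so the eigenvalues are known. The minimal polynomial is
  m_A(x) = Π_λ (x − λ)^{k_λ}
where k_λ is the size of the *largest* Jordan block for λ (equivalently, the smallest k with (A − λI)^k v = 0 for every generalised eigenvector v of λ).

  λ = 4: largest Jordan block has size 3, contributing (x − 4)^3

So m_A(x) = (x - 4)^3 = x^3 - 12*x^2 + 48*x - 64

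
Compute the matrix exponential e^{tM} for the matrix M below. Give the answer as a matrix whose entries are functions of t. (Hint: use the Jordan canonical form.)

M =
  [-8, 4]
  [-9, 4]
e^{tM} =
  [-6*t*exp(-2*t) + exp(-2*t), 4*t*exp(-2*t)]
  [-9*t*exp(-2*t), 6*t*exp(-2*t) + exp(-2*t)]

Strategy: write M = P · J · P⁻¹ where J is a Jordan canonical form, so e^{tM} = P · e^{tJ} · P⁻¹, and e^{tJ} can be computed block-by-block.

M has Jordan form
J =
  [-2,  1]
  [ 0, -2]
(up to reordering of blocks).

Per-block formulas:
  For a 2×2 Jordan block J_2(-2): exp(t · J_2(-2)) = e^(-2t)·(I + t·N), where N is the 2×2 nilpotent shift.

After assembling e^{tJ} and conjugating by P, we get:

e^{tM} =
  [-6*t*exp(-2*t) + exp(-2*t), 4*t*exp(-2*t)]
  [-9*t*exp(-2*t), 6*t*exp(-2*t) + exp(-2*t)]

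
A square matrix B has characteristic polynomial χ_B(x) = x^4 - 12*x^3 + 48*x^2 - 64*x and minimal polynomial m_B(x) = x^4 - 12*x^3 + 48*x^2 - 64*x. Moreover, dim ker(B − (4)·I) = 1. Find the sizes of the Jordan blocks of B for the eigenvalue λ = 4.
Block sizes for λ = 4: [3]

Step 1 — from the characteristic polynomial, algebraic multiplicity of λ = 4 is 3. From dim ker(B − (4)·I) = 1, there are exactly 1 Jordan blocks for λ = 4.
Step 2 — from the minimal polynomial, the factor (x − 4)^3 tells us the largest block for λ = 4 has size 3.
Step 3 — with total size 3, 1 blocks, and largest block 3, the block sizes (in nonincreasing order) are [3].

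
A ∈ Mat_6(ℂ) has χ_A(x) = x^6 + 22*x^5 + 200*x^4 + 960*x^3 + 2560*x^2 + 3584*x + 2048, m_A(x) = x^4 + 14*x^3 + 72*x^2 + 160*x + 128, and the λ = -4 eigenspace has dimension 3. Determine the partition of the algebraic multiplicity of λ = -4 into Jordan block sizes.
Block sizes for λ = -4: [3, 1, 1]

Step 1 — from the characteristic polynomial, algebraic multiplicity of λ = -4 is 5. From dim ker(A − (-4)·I) = 3, there are exactly 3 Jordan blocks for λ = -4.
Step 2 — from the minimal polynomial, the factor (x + 4)^3 tells us the largest block for λ = -4 has size 3.
Step 3 — with total size 5, 3 blocks, and largest block 3, the block sizes (in nonincreasing order) are [3, 1, 1].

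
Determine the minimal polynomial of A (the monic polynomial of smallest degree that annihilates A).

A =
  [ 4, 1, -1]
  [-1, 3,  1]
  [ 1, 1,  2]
x^3 - 9*x^2 + 27*x - 27

The characteristic polynomial is χ_A(x) = (x - 3)^3, so the eigenvalues are known. The minimal polynomial is
  m_A(x) = Π_λ (x − λ)^{k_λ}
where k_λ is the size of the *largest* Jordan block for λ (equivalently, the smallest k with (A − λI)^k v = 0 for every generalised eigenvector v of λ).

  λ = 3: largest Jordan block has size 3, contributing (x − 3)^3

So m_A(x) = (x - 3)^3 = x^3 - 9*x^2 + 27*x - 27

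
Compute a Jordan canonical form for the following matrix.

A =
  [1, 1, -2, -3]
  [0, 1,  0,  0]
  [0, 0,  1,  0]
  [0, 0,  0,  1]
J_2(1) ⊕ J_1(1) ⊕ J_1(1)

The characteristic polynomial is
  det(x·I − A) = x^4 - 4*x^3 + 6*x^2 - 4*x + 1 = (x - 1)^4

Eigenvalues and multiplicities (the geometric multiplicity of λ is n − rank(A − λI), which equals the number of Jordan blocks for λ):
  λ = 1: algebraic multiplicity = 4, geometric multiplicity = 3

Determining the block sizes for each eigenvalue:
  λ = 1: 3 blocks summing to 4 forces exactly one block of size 2 and the rest size 1 → block sizes [2, 1, 1]

Assembling the blocks gives a Jordan form
J =
  [1, 1, 0, 0]
  [0, 1, 0, 0]
  [0, 0, 1, 0]
  [0, 0, 0, 1]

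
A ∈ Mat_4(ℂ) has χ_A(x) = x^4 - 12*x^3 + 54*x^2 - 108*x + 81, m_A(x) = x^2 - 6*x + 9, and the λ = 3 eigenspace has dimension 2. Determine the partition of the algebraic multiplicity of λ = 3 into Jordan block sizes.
Block sizes for λ = 3: [2, 2]

Step 1 — from the characteristic polynomial, algebraic multiplicity of λ = 3 is 4. From dim ker(A − (3)·I) = 2, there are exactly 2 Jordan blocks for λ = 3.
Step 2 — from the minimal polynomial, the factor (x − 3)^2 tells us the largest block for λ = 3 has size 2.
Step 3 — with total size 4, 2 blocks, and largest block 2, the block sizes (in nonincreasing order) are [2, 2].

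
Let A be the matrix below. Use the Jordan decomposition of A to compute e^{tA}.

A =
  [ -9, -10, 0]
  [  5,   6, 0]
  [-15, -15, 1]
e^{tA} =
  [-exp(t) + 2*exp(-4*t), -2*exp(t) + 2*exp(-4*t), 0]
  [exp(t) - exp(-4*t), 2*exp(t) - exp(-4*t), 0]
  [-3*exp(t) + 3*exp(-4*t), -3*exp(t) + 3*exp(-4*t), exp(t)]

Strategy: write A = P · J · P⁻¹ where J is a Jordan canonical form, so e^{tA} = P · e^{tJ} · P⁻¹, and e^{tJ} can be computed block-by-block.

A has Jordan form
J =
  [-4, 0, 0]
  [ 0, 1, 0]
  [ 0, 0, 1]
(up to reordering of blocks).

Per-block formulas:
  For a 1×1 block at λ = 1: exp(t · [1]) = [e^(1t)].
  For a 1×1 block at λ = -4: exp(t · [-4]) = [e^(-4t)].

After assembling e^{tJ} and conjugating by P, we get:

e^{tA} =
  [-exp(t) + 2*exp(-4*t), -2*exp(t) + 2*exp(-4*t), 0]
  [exp(t) - exp(-4*t), 2*exp(t) - exp(-4*t), 0]
  [-3*exp(t) + 3*exp(-4*t), -3*exp(t) + 3*exp(-4*t), exp(t)]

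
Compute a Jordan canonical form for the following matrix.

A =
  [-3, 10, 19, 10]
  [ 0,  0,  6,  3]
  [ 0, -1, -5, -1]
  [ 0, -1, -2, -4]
J_3(-3) ⊕ J_1(-3)

The characteristic polynomial is
  det(x·I − A) = x^4 + 12*x^3 + 54*x^2 + 108*x + 81 = (x + 3)^4

Eigenvalues and multiplicities (the geometric multiplicity of λ is n − rank(A − λI), which equals the number of Jordan blocks for λ):
  λ = -3: algebraic multiplicity = 4, geometric multiplicity = 2

Determining the block sizes for each eigenvalue:
  λ = -3: with am = 4 and gm = 2, the partition is not yet determined (e.g. several partitions of 4 into 2 parts exist). Let N = A − (-3)·I. Computing rank(N^1) = 2, rank(N^2) = 1, rank(N^3) = 0; the number of blocks of size ≥ j is rank(N^{j−1}) − rank(N^j), giving [2, 1, 1]. So we have 1 block(s) of size 3, 1 block(s) of size 1 → block sizes [3, 1]

Assembling the blocks gives a Jordan form
J =
  [-3,  1,  0,  0]
  [ 0, -3,  1,  0]
  [ 0,  0, -3,  0]
  [ 0,  0,  0, -3]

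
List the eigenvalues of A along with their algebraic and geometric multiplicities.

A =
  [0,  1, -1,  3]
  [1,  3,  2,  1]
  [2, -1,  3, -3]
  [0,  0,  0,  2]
λ = 2: alg = 4, geom = 2

Step 1 — factor the characteristic polynomial to read off the algebraic multiplicities:
  χ_A(x) = (x - 2)^4

Step 2 — compute geometric multiplicities via the rank-nullity identity g(λ) = n − rank(A − λI):
  rank(A − (2)·I) = 2, so dim ker(A − (2)·I) = n − 2 = 2

Summary:
  λ = 2: algebraic multiplicity = 4, geometric multiplicity = 2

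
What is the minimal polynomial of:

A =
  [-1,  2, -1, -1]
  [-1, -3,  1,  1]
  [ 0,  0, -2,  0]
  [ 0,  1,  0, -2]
x^3 + 6*x^2 + 12*x + 8

The characteristic polynomial is χ_A(x) = (x + 2)^4, so the eigenvalues are known. The minimal polynomial is
  m_A(x) = Π_λ (x − λ)^{k_λ}
where k_λ is the size of the *largest* Jordan block for λ (equivalently, the smallest k with (A − λI)^k v = 0 for every generalised eigenvector v of λ).

  λ = -2: largest Jordan block has size 3, contributing (x + 2)^3

So m_A(x) = (x + 2)^3 = x^3 + 6*x^2 + 12*x + 8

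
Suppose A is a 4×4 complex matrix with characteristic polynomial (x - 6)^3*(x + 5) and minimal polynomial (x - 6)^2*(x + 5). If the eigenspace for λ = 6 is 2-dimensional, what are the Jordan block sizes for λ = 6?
Block sizes for λ = 6: [2, 1]

Step 1 — from the characteristic polynomial, algebraic multiplicity of λ = 6 is 3. From dim ker(A − (6)·I) = 2, there are exactly 2 Jordan blocks for λ = 6.
Step 2 — from the minimal polynomial, the factor (x − 6)^2 tells us the largest block for λ = 6 has size 2.
Step 3 — with total size 3, 2 blocks, and largest block 2, the block sizes (in nonincreasing order) are [2, 1].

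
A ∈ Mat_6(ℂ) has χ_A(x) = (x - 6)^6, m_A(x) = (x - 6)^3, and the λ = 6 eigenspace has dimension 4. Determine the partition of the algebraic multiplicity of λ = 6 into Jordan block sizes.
Block sizes for λ = 6: [3, 1, 1, 1]

Step 1 — from the characteristic polynomial, algebraic multiplicity of λ = 6 is 6. From dim ker(A − (6)·I) = 4, there are exactly 4 Jordan blocks for λ = 6.
Step 2 — from the minimal polynomial, the factor (x − 6)^3 tells us the largest block for λ = 6 has size 3.
Step 3 — with total size 6, 4 blocks, and largest block 3, the block sizes (in nonincreasing order) are [3, 1, 1, 1].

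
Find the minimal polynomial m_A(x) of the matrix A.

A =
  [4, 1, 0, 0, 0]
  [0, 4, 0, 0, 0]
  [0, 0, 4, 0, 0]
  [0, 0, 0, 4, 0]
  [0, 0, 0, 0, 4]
x^2 - 8*x + 16

The characteristic polynomial is χ_A(x) = (x - 4)^5, so the eigenvalues are known. The minimal polynomial is
  m_A(x) = Π_λ (x − λ)^{k_λ}
where k_λ is the size of the *largest* Jordan block for λ (equivalently, the smallest k with (A − λI)^k v = 0 for every generalised eigenvector v of λ).

  λ = 4: largest Jordan block has size 2, contributing (x − 4)^2

So m_A(x) = (x - 4)^2 = x^2 - 8*x + 16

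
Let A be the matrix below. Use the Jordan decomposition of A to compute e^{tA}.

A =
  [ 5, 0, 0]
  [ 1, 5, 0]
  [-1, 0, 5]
e^{tA} =
  [exp(5*t), 0, 0]
  [t*exp(5*t), exp(5*t), 0]
  [-t*exp(5*t), 0, exp(5*t)]

Strategy: write A = P · J · P⁻¹ where J is a Jordan canonical form, so e^{tA} = P · e^{tJ} · P⁻¹, and e^{tJ} can be computed block-by-block.

A has Jordan form
J =
  [5, 1, 0]
  [0, 5, 0]
  [0, 0, 5]
(up to reordering of blocks).

Per-block formulas:
  For a 1×1 block at λ = 5: exp(t · [5]) = [e^(5t)].
  For a 2×2 Jordan block J_2(5): exp(t · J_2(5)) = e^(5t)·(I + t·N), where N is the 2×2 nilpotent shift.

After assembling e^{tJ} and conjugating by P, we get:

e^{tA} =
  [exp(5*t), 0, 0]
  [t*exp(5*t), exp(5*t), 0]
  [-t*exp(5*t), 0, exp(5*t)]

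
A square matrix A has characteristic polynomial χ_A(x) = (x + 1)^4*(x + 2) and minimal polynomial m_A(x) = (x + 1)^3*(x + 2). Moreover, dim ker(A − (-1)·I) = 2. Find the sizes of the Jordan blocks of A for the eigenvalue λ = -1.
Block sizes for λ = -1: [3, 1]

Step 1 — from the characteristic polynomial, algebraic multiplicity of λ = -1 is 4. From dim ker(A − (-1)·I) = 2, there are exactly 2 Jordan blocks for λ = -1.
Step 2 — from the minimal polynomial, the factor (x + 1)^3 tells us the largest block for λ = -1 has size 3.
Step 3 — with total size 4, 2 blocks, and largest block 3, the block sizes (in nonincreasing order) are [3, 1].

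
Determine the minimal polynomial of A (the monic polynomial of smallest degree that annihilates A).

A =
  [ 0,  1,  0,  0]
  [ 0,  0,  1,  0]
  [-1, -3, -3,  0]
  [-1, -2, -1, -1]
x^3 + 3*x^2 + 3*x + 1

The characteristic polynomial is χ_A(x) = (x + 1)^4, so the eigenvalues are known. The minimal polynomial is
  m_A(x) = Π_λ (x − λ)^{k_λ}
where k_λ is the size of the *largest* Jordan block for λ (equivalently, the smallest k with (A − λI)^k v = 0 for every generalised eigenvector v of λ).

  λ = -1: largest Jordan block has size 3, contributing (x + 1)^3

So m_A(x) = (x + 1)^3 = x^3 + 3*x^2 + 3*x + 1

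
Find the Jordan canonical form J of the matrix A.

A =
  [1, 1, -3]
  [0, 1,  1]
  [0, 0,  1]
J_3(1)

The characteristic polynomial is
  det(x·I − A) = x^3 - 3*x^2 + 3*x - 1 = (x - 1)^3

Eigenvalues and multiplicities (the geometric multiplicity of λ is n − rank(A − λI), which equals the number of Jordan blocks for λ):
  λ = 1: algebraic multiplicity = 3, geometric multiplicity = 1

Determining the block sizes for each eigenvalue:
  λ = 1: one block (gm = 1), so the single block has size am = 3 → block sizes [3]

Assembling the blocks gives a Jordan form
J =
  [1, 1, 0]
  [0, 1, 1]
  [0, 0, 1]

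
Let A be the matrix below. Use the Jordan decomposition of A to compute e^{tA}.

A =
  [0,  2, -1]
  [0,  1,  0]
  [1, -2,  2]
e^{tA} =
  [-t*exp(t) + exp(t), 2*t*exp(t), -t*exp(t)]
  [0, exp(t), 0]
  [t*exp(t), -2*t*exp(t), t*exp(t) + exp(t)]

Strategy: write A = P · J · P⁻¹ where J is a Jordan canonical form, so e^{tA} = P · e^{tJ} · P⁻¹, and e^{tJ} can be computed block-by-block.

A has Jordan form
J =
  [1, 1, 0]
  [0, 1, 0]
  [0, 0, 1]
(up to reordering of blocks).

Per-block formulas:
  For a 1×1 block at λ = 1: exp(t · [1]) = [e^(1t)].
  For a 2×2 Jordan block J_2(1): exp(t · J_2(1)) = e^(1t)·(I + t·N), where N is the 2×2 nilpotent shift.

After assembling e^{tJ} and conjugating by P, we get:

e^{tA} =
  [-t*exp(t) + exp(t), 2*t*exp(t), -t*exp(t)]
  [0, exp(t), 0]
  [t*exp(t), -2*t*exp(t), t*exp(t) + exp(t)]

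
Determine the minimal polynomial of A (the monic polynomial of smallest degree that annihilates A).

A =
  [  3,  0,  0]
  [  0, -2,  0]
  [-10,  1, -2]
x^3 + x^2 - 8*x - 12

The characteristic polynomial is χ_A(x) = (x - 3)*(x + 2)^2, so the eigenvalues are known. The minimal polynomial is
  m_A(x) = Π_λ (x − λ)^{k_λ}
where k_λ is the size of the *largest* Jordan block for λ (equivalently, the smallest k with (A − λI)^k v = 0 for every generalised eigenvector v of λ).

  λ = -2: largest Jordan block has size 2, contributing (x + 2)^2
  λ = 3: largest Jordan block has size 1, contributing (x − 3)

So m_A(x) = (x - 3)*(x + 2)^2 = x^3 + x^2 - 8*x - 12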